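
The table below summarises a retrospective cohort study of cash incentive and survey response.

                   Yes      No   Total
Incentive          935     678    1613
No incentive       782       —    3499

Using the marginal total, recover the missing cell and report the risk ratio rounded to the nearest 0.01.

The missing cell is in the unexposed row: 3499 − 782 = 2717.
So a = 935, b = 678, c = 782, d = 2717.
RR = [a/(a+b)] / [c/(c+d)] = (935/1613) / (782/3499) = 0.57967/0.22349 = 2.59367

2.59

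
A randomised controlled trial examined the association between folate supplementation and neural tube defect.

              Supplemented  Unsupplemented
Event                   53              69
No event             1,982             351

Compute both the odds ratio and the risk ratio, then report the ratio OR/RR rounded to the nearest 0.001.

Reading the table with exposure as columns: a = 53 (Supplemented, case), b = 1982 (Supplemented, non-case), c = 69 (Unsupplemented, case), d = 351.
OR = (53·351)/(1982·69) = 18603/136758 = 0.13603
Risk in exposed = 53/2035 = 0.02604; risk in unexposed = 69/420 = 0.16429; RR = 0.15853
OR/RR = 0.13603 / 0.15853 = 0.85806
The outcome is not rare, so the OR lies further from 1 than the RR.

0.858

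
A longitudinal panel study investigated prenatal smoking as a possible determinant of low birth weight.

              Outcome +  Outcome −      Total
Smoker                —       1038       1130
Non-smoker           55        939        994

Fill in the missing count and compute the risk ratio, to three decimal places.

The missing cell is in the exposed row: 1130 − 1038 = 92.
So a = 92, b = 1038, c = 55, d = 939.
RR = [a/(a+b)] / [c/(c+d)] = (92/1130) / (55/994) = 0.08142/0.05533 = 1.47141

1.471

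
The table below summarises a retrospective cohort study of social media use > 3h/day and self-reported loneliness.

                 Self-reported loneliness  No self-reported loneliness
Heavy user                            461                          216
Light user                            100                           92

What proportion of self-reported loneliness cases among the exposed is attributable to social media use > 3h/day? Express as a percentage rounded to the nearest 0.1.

Cells: a = 461, b = 216, c = 100, d = 92.
Risk in exposed = 461/677 = 0.68095; risk in unexposed = 100/192 = 0.52083.
RR = 0.68095/0.52083 = 1.30742
AR% = (RR − 1)/RR × 100 = (1.30742 − 1)/1.30742 × 100 = 23.5132%

23.5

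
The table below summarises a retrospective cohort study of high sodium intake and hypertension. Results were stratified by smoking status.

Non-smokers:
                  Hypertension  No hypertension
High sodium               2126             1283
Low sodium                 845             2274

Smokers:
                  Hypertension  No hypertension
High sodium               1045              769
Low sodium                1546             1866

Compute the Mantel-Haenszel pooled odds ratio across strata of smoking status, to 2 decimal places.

OR_MH = Σ(aᵢdᵢ/nᵢ) / Σ(bᵢcᵢ/nᵢ), where nᵢ is the stratum total.
Stratum 1 (Non-smokers): n = 6528; a·d/n = 2126·2274/6528 = 740.5827; b·c/n = 1283·845/6528 = 166.0746
Stratum 2 (Smokers): n = 5226; a·d/n = 1045·1866/5226 = 373.1286; b·c/n = 769·1546/5226 = 227.4922
OR_MH = (740.5827 + 373.1286) / (166.0746 + 227.4922) = 1113.7113 / 393.5668 = 2.82979

2.83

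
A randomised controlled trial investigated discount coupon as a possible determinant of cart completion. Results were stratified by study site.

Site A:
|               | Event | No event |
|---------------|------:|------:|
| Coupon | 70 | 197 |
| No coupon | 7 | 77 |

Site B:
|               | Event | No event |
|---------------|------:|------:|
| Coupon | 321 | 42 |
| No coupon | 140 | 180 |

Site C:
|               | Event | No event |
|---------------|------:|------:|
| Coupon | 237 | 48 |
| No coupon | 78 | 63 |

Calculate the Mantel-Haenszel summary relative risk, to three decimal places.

1.862

RR_MH = Σ(aᵢ·n₀ᵢ/nᵢ) / Σ(cᵢ·n₁ᵢ/nᵢ), with n₁ᵢ = aᵢ+bᵢ (exposed), n₀ᵢ = cᵢ+dᵢ (unexposed), nᵢ = n₁ᵢ+n₀ᵢ.
Stratum 1 (Site A): n₁ = 267, n₀ = 84, n = 351; a·n₀/n = 70·84/351 = 16.7521; c·n₁/n = 7·267/351 = 5.3248
Stratum 2 (Site B): n₁ = 363, n₀ = 320, n = 683; a·n₀/n = 321·320/683 = 150.3953; c·n₁/n = 140·363/683 = 74.4070
Stratum 3 (Site C): n₁ = 285, n₀ = 141, n = 426; a·n₀/n = 237·141/426 = 78.4437; c·n₁/n = 78·285/426 = 52.1831
RR_MH = (16.7521 + 150.3953 + 78.4437) / (5.3248 + 74.4070 + 52.1831) = 245.5911 / 131.9149 = 1.86174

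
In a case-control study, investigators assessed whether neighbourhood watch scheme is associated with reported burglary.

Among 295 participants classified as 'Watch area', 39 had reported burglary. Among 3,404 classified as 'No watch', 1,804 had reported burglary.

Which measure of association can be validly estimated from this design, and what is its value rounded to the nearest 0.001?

0.135

From the description: a = 39, b = 256, c = 1804, d = 1600.
This is a case-control study: participants were sampled on outcome status, so risks in the source population cannot be estimated directly — relative risk is not valid here. The odds ratio is the appropriate measure.
OR = (a·d)/(b·c) = (39 × 1600) / (256 × 1804) = 62400 / 461824 = 0.13512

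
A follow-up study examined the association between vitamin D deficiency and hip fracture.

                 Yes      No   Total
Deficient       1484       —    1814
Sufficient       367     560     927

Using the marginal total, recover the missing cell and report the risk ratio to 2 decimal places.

The missing cell is in the exposed row: 1814 − 1484 = 330.
So a = 1484, b = 330, c = 367, d = 560.
RR = [a/(a+b)] / [c/(c+d)] = (1484/1814) / (367/927) = 0.81808/0.39590 = 2.06638

2.07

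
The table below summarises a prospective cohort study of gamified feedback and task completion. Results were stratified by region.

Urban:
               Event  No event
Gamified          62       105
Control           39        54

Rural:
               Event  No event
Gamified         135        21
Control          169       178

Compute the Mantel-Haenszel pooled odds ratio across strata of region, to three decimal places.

2.659

OR_MH = Σ(aᵢdᵢ/nᵢ) / Σ(bᵢcᵢ/nᵢ), where nᵢ is the stratum total.
Stratum 1 (Urban): n = 260; a·d/n = 62·54/260 = 12.8769; b·c/n = 105·39/260 = 15.7500
Stratum 2 (Rural): n = 503; a·d/n = 135·178/503 = 47.7734; b·c/n = 21·169/503 = 7.0557
OR_MH = (12.8769 + 47.7734) / (15.7500 + 7.0557) = 60.6503 / 22.8057 = 2.65944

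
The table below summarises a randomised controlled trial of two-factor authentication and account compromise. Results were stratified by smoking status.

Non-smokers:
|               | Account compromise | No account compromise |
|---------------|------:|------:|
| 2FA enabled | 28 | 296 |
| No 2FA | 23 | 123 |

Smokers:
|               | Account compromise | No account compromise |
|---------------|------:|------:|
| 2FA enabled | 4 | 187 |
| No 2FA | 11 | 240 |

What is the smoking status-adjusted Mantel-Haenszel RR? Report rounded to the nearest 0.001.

RR_MH = Σ(aᵢ·n₀ᵢ/nᵢ) / Σ(cᵢ·n₁ᵢ/nᵢ), with n₁ᵢ = aᵢ+bᵢ (exposed), n₀ᵢ = cᵢ+dᵢ (unexposed), nᵢ = n₁ᵢ+n₀ᵢ.
Stratum 1 (Non-smokers): n₁ = 324, n₀ = 146, n = 470; a·n₀/n = 28·146/470 = 8.6979; c·n₁/n = 23·324/470 = 15.8553
Stratum 2 (Smokers): n₁ = 191, n₀ = 251, n = 442; a·n₀/n = 4·251/442 = 2.2715; c·n₁/n = 11·191/442 = 4.7534
RR_MH = (8.6979 + 2.2715) / (15.8553 + 4.7534) = 10.9694 / 20.6087 = 0.53227

0.532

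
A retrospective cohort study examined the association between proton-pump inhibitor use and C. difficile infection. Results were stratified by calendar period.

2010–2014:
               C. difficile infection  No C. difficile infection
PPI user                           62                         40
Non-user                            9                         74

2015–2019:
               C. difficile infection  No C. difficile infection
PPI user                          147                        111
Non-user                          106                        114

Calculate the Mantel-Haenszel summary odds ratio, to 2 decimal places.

OR_MH = Σ(aᵢdᵢ/nᵢ) / Σ(bᵢcᵢ/nᵢ), where nᵢ is the stratum total.
Stratum 1 (2010–2014): n = 185; a·d/n = 62·74/185 = 24.8000; b·c/n = 40·9/185 = 1.9459
Stratum 2 (2015–2019): n = 478; a·d/n = 147·114/478 = 35.0586; b·c/n = 111·106/478 = 24.6151
OR_MH = (24.8000 + 35.0586) / (1.9459 + 24.6151) = 59.8586 / 26.5610 = 2.25363

2.25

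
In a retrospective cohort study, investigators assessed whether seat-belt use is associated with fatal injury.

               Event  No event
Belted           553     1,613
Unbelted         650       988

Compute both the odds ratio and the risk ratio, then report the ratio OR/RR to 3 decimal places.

Cells: a = 553, b = 1613, c = 650, d = 988.
OR = (553·988)/(1613·650) = 546364/1048450 = 0.52112
Risk in exposed = 553/2166 = 0.25531; risk in unexposed = 650/1638 = 0.39683; RR = 0.64338
OR/RR = 0.52112 / 0.64338 = 0.80997
The outcome is not rare, so the OR lies further from 1 than the RR.

0.810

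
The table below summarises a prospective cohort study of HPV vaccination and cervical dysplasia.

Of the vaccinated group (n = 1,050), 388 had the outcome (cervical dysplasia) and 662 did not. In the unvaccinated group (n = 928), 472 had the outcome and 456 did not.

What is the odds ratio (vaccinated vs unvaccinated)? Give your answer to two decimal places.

From the description: a = 388, b = 662, c = 472, d = 456.
OR = (a·d)/(b·c) = (388 × 456) / (662 × 472) = 176928 / 312464 = 0.56623
Exposure is associated with lower odds of cervical dysplasia (OR = 0.57 < 1).

0.57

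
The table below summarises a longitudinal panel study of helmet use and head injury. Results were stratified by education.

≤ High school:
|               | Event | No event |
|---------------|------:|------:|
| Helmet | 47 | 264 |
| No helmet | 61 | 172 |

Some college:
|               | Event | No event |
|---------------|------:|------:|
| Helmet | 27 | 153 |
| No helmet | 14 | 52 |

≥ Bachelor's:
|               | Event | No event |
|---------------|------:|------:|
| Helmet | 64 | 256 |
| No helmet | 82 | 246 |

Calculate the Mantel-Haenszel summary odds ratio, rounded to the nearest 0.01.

0.63

OR_MH = Σ(aᵢdᵢ/nᵢ) / Σ(bᵢcᵢ/nᵢ), where nᵢ is the stratum total.
Stratum 1 (≤ High school): n = 544; a·d/n = 47·172/544 = 14.8603; b·c/n = 264·61/544 = 29.6029
Stratum 2 (Some college): n = 246; a·d/n = 27·52/246 = 5.7073; b·c/n = 153·14/246 = 8.7073
Stratum 3 (≥ Bachelor's): n = 648; a·d/n = 64·246/648 = 24.2963; b·c/n = 256·82/648 = 32.3951
OR_MH = (14.8603 + 5.7073 + 24.2963) / (29.6029 + 8.7073 + 32.3951) = 44.8639 / 70.7053 = 0.63452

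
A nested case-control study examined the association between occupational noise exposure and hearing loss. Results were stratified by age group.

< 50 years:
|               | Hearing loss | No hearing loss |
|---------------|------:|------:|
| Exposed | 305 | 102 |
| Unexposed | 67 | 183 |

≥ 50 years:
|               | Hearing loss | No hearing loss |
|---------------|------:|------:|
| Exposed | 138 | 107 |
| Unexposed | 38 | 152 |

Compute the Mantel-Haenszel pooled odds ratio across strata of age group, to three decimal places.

OR_MH = Σ(aᵢdᵢ/nᵢ) / Σ(bᵢcᵢ/nᵢ), where nᵢ is the stratum total.
Stratum 1 (< 50 years): n = 657; a·d/n = 305·183/657 = 84.9543; b·c/n = 102·67/657 = 10.4018
Stratum 2 (≥ 50 years): n = 435; a·d/n = 138·152/435 = 48.2207; b·c/n = 107·38/435 = 9.3471
OR_MH = (84.9543 + 48.2207) / (10.4018 + 9.3471) = 133.1750 / 19.7490 = 6.74340

6.743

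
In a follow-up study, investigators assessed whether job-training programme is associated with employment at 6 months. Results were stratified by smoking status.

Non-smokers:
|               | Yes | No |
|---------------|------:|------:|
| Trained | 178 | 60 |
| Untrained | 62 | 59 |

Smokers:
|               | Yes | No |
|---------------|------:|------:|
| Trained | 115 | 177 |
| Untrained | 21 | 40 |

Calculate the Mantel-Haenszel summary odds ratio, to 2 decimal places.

2.02

OR_MH = Σ(aᵢdᵢ/nᵢ) / Σ(bᵢcᵢ/nᵢ), where nᵢ is the stratum total.
Stratum 1 (Non-smokers): n = 359; a·d/n = 178·59/359 = 29.2535; b·c/n = 60·62/359 = 10.3621
Stratum 2 (Smokers): n = 353; a·d/n = 115·40/353 = 13.0312; b·c/n = 177·21/353 = 10.5297
OR_MH = (29.2535 + 13.0312) / (10.3621 + 10.5297) = 42.2846 / 20.8919 = 2.02398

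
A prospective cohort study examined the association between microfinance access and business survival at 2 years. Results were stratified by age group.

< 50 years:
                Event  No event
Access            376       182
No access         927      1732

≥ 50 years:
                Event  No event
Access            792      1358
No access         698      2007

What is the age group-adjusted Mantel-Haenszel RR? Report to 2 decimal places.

RR_MH = Σ(aᵢ·n₀ᵢ/nᵢ) / Σ(cᵢ·n₁ᵢ/nᵢ), with n₁ᵢ = aᵢ+bᵢ (exposed), n₀ᵢ = cᵢ+dᵢ (unexposed), nᵢ = n₁ᵢ+n₀ᵢ.
Stratum 1 (< 50 years): n₁ = 558, n₀ = 2659, n = 3217; a·n₀/n = 376·2659/3217 = 310.7815; c·n₁/n = 927·558/3217 = 160.7914
Stratum 2 (≥ 50 years): n₁ = 2150, n₀ = 2705, n = 4855; a·n₀/n = 792·2705/4855 = 441.2688; c·n₁/n = 698·2150/4855 = 309.1040
RR_MH = (310.7815 + 441.2688) / (160.7914 + 309.1040) = 752.0503 / 469.8954 = 1.60046

1.60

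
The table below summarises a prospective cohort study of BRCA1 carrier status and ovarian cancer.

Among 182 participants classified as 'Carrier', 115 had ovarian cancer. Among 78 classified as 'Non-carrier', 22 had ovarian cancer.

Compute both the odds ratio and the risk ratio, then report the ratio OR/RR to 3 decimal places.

1.950

From the description: a = 115, b = 67, c = 22, d = 56.
OR = (115·56)/(67·22) = 6440/1474 = 4.36906
Risk in exposed = 115/182 = 0.63187; risk in unexposed = 22/78 = 0.28205; RR = 2.24026
OR/RR = 4.36906 / 2.24026 = 1.95025
The outcome is not rare, so the OR lies further from 1 than the RR.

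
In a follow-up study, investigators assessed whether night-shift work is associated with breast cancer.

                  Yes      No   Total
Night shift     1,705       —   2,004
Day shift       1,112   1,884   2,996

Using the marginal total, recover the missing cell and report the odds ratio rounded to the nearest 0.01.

9.66

The missing cell is in the exposed row: 2004 − 1705 = 299.
So a = 1705, b = 299, c = 1112, d = 1884.
OR = (a·d)/(b·c) = (1705 × 1884) / (299 × 1112) = 3212220 / 332488 = 9.66116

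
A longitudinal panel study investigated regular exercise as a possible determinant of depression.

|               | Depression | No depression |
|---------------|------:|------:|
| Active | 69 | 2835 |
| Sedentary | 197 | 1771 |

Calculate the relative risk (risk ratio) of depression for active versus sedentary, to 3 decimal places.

Cells: a = 69, b = 2835, c = 197, d = 1771.
Risk in exposed = 69/2904 = 0.02376; risk in unexposed = 197/1968 = 0.10010.
RR = 0.02376 / 0.10010 = 0.23736
The risk is 76% lower among the exposed than among the unexposed.

0.237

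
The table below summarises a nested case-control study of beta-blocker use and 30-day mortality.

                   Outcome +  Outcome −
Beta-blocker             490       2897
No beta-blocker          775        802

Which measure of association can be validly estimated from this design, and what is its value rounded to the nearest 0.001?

0.175

Cells: a = 490, b = 2897, c = 775, d = 802.
This is a nested case-control study: participants were sampled on outcome status, so risks in the source population cannot be estimated directly — relative risk is not valid here. The odds ratio is the appropriate measure.
OR = (a·d)/(b·c) = (490 × 802) / (2897 × 775) = 392980 / 2245175 = 0.17503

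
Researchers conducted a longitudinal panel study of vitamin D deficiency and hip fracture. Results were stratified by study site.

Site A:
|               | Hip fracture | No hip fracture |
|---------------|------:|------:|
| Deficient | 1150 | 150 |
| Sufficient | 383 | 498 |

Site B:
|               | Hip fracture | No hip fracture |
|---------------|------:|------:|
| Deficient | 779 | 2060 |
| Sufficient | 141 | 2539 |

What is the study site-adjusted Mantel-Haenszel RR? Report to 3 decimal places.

RR_MH = Σ(aᵢ·n₀ᵢ/nᵢ) / Σ(cᵢ·n₁ᵢ/nᵢ), with n₁ᵢ = aᵢ+bᵢ (exposed), n₀ᵢ = cᵢ+dᵢ (unexposed), nᵢ = n₁ᵢ+n₀ᵢ.
Stratum 1 (Site A): n₁ = 1300, n₀ = 881, n = 2181; a·n₀/n = 1150·881/2181 = 464.5346; c·n₁/n = 383·1300/2181 = 228.2898
Stratum 2 (Site B): n₁ = 2839, n₀ = 2680, n = 5519; a·n₀/n = 779·2680/5519 = 378.2787; c·n₁/n = 141·2839/5519 = 72.5311
RR_MH = (464.5346 + 378.2787) / (228.2898 + 72.5311) = 842.8133 / 300.8208 = 2.80171

2.802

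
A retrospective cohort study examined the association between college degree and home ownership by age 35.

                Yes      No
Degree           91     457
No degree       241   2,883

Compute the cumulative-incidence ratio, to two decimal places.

2.15

Cells: a = 91, b = 457, c = 241, d = 2883.
Risk in exposed = 91/548 = 0.16606; risk in unexposed = 241/3124 = 0.07714.
RR = 0.16606 / 0.07714 = 2.15256
The risk among the exposed is 2.15 times that among the unexposed.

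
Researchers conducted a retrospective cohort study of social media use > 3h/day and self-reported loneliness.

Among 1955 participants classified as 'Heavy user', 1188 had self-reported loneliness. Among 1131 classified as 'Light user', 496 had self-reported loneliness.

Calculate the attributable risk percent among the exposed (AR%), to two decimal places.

27.83

From the description: a = 1188, b = 767, c = 496, d = 635.
Risk in exposed = 1188/1955 = 0.60767; risk in unexposed = 496/1131 = 0.43855.
RR = 0.60767/0.43855 = 1.38564
AR% = (RR − 1)/RR × 100 = (1.38564 − 1)/1.38564 × 100 = 27.8312%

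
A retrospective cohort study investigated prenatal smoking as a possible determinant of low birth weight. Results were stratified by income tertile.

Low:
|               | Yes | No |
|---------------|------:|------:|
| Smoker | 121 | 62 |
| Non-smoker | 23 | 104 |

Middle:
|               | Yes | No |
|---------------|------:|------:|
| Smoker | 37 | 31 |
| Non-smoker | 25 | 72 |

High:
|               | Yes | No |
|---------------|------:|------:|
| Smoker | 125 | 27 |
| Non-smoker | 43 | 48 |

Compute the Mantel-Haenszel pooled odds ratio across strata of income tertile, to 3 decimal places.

5.786

OR_MH = Σ(aᵢdᵢ/nᵢ) / Σ(bᵢcᵢ/nᵢ), where nᵢ is the stratum total.
Stratum 1 (Low): n = 310; a·d/n = 121·104/310 = 40.5935; b·c/n = 62·23/310 = 4.6000
Stratum 2 (Middle): n = 165; a·d/n = 37·72/165 = 16.1455; b·c/n = 31·25/165 = 4.6970
Stratum 3 (High): n = 243; a·d/n = 125·48/243 = 24.6914; b·c/n = 27·43/243 = 4.7778
OR_MH = (40.5935 + 16.1455 + 24.6914) / (4.6000 + 4.6970 + 4.7778) = 81.4304 / 14.0747 = 5.78556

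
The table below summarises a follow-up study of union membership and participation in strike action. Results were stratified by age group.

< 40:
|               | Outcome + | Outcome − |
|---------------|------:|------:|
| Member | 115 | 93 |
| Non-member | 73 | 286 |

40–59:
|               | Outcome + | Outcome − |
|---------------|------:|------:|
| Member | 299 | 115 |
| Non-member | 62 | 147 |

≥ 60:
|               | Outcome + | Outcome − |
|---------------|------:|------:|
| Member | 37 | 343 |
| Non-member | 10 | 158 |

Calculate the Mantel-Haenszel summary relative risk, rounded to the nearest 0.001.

RR_MH = Σ(aᵢ·n₀ᵢ/nᵢ) / Σ(cᵢ·n₁ᵢ/nᵢ), with n₁ᵢ = aᵢ+bᵢ (exposed), n₀ᵢ = cᵢ+dᵢ (unexposed), nᵢ = n₁ᵢ+n₀ᵢ.
Stratum 1 (< 40): n₁ = 208, n₀ = 359, n = 567; a·n₀/n = 115·359/567 = 72.8131; c·n₁/n = 73·208/567 = 26.7795
Stratum 2 (40–59): n₁ = 414, n₀ = 209, n = 623; a·n₀/n = 299·209/623 = 100.3066; c·n₁/n = 62·414/623 = 41.2006
Stratum 3 (≥ 60): n₁ = 380, n₀ = 168, n = 548; a·n₀/n = 37·168/548 = 11.3431; c·n₁/n = 10·380/548 = 6.9343
RR_MH = (72.8131 + 100.3066 + 11.3431) / (26.7795 + 41.2006 + 6.9343) = 184.4627 / 74.9145 = 2.46231

2.462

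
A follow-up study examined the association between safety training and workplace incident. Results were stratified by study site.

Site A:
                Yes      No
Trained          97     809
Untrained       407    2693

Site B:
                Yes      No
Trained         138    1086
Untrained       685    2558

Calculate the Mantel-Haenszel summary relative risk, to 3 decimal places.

0.626

RR_MH = Σ(aᵢ·n₀ᵢ/nᵢ) / Σ(cᵢ·n₁ᵢ/nᵢ), with n₁ᵢ = aᵢ+bᵢ (exposed), n₀ᵢ = cᵢ+dᵢ (unexposed), nᵢ = n₁ᵢ+n₀ᵢ.
Stratum 1 (Site A): n₁ = 906, n₀ = 3100, n = 4006; a·n₀/n = 97·3100/4006 = 75.0624; c·n₁/n = 407·906/4006 = 92.0474
Stratum 2 (Site B): n₁ = 1224, n₀ = 3243, n = 4467; a·n₀/n = 138·3243/4467 = 100.1867; c·n₁/n = 685·1224/4467 = 187.6964
RR_MH = (75.0624 + 100.1867) / (92.0474 + 187.6964) = 175.2491 / 279.7439 = 0.62646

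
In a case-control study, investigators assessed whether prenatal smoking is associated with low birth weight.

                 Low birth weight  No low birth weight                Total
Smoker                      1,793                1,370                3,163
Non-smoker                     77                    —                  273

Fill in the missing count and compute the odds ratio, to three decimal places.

3.331

The missing cell is in the unexposed row: 273 − 77 = 196.
So a = 1793, b = 1370, c = 77, d = 196.
OR = (a·d)/(b·c) = (1793 × 196) / (1370 × 77) = 351428 / 105490 = 3.33139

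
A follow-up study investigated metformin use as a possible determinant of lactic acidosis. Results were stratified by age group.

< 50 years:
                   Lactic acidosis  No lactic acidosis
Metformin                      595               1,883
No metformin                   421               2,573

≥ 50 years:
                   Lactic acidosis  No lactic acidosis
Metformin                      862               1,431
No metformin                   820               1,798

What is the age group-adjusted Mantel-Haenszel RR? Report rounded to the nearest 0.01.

RR_MH = Σ(aᵢ·n₀ᵢ/nᵢ) / Σ(cᵢ·n₁ᵢ/nᵢ), with n₁ᵢ = aᵢ+bᵢ (exposed), n₀ᵢ = cᵢ+dᵢ (unexposed), nᵢ = n₁ᵢ+n₀ᵢ.
Stratum 1 (< 50 years): n₁ = 2478, n₀ = 2994, n = 5472; a·n₀/n = 595·2994/5472 = 325.5537; c·n₁/n = 421·2478/5472 = 190.6502
Stratum 2 (≥ 50 years): n₁ = 2293, n₀ = 2618, n = 4911; a·n₀/n = 862·2618/4911 = 459.5227; c·n₁/n = 820·2293/4911 = 382.8670
RR_MH = (325.5537 + 459.5227) / (190.6502 + 382.8670) = 785.0764 / 573.5173 = 1.36888

1.37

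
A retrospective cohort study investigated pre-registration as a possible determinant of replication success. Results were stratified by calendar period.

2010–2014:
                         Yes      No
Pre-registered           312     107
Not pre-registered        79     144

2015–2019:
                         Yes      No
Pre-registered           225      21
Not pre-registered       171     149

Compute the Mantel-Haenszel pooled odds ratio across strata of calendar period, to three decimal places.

OR_MH = Σ(aᵢdᵢ/nᵢ) / Σ(bᵢcᵢ/nᵢ), where nᵢ is the stratum total.
Stratum 1 (2010–2014): n = 642; a·d/n = 312·144/642 = 69.9813; b·c/n = 107·79/642 = 13.1667
Stratum 2 (2015–2019): n = 566; a·d/n = 225·149/566 = 59.2314; b·c/n = 21·171/566 = 6.3445
OR_MH = (69.9813 + 59.2314) / (13.1667 + 6.3445) = 129.2128 / 19.5112 = 6.62250

6.622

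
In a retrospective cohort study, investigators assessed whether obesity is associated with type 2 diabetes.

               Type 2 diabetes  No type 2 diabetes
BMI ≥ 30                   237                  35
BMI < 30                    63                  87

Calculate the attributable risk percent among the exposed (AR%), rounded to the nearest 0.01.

51.80

Cells: a = 237, b = 35, c = 63, d = 87.
Risk in exposed = 237/272 = 0.87132; risk in unexposed = 63/150 = 0.42000.
RR = 0.87132/0.42000 = 2.07458
AR% = (RR − 1)/RR × 100 = (2.07458 − 1)/2.07458 × 100 = 51.7975%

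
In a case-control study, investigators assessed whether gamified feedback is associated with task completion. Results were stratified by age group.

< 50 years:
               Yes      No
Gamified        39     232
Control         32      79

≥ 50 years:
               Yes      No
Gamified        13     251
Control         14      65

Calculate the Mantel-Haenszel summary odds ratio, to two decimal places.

0.35

OR_MH = Σ(aᵢdᵢ/nᵢ) / Σ(bᵢcᵢ/nᵢ), where nᵢ is the stratum total.
Stratum 1 (< 50 years): n = 382; a·d/n = 39·79/382 = 8.0654; b·c/n = 232·32/382 = 19.4346
Stratum 2 (≥ 50 years): n = 343; a·d/n = 13·65/343 = 2.4636; b·c/n = 251·14/343 = 10.2449
OR_MH = (8.0654 + 2.4636) / (19.4346 + 10.2449) = 10.5290 / 29.6795 = 0.35476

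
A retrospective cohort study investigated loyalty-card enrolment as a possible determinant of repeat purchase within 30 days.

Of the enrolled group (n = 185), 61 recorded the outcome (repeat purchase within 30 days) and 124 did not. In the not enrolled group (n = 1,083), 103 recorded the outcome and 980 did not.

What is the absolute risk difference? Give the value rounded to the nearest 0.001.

From the description: a = 61, b = 124, c = 103, d = 980.
Risk in exposed = 61/185 = 0.329730; risk in unexposed = 103/1083 = 0.095106.
Risk difference = 0.329730 − 0.095106 = 0.234624

0.235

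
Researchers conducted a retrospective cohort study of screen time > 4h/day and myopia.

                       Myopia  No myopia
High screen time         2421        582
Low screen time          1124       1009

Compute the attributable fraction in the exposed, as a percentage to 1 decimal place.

34.6

Cells: a = 2421, b = 582, c = 1124, d = 1009.
Risk in exposed = 2421/3003 = 0.80619; risk in unexposed = 1124/2133 = 0.52696.
RR = 0.80619/0.52696 = 1.52990
AR% = (RR − 1)/RR × 100 = (1.52990 − 1)/1.52990 × 100 = 34.6364%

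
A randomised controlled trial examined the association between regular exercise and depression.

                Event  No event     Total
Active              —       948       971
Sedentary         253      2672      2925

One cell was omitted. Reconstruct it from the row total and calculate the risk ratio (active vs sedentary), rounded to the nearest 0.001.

The missing cell is in the exposed row: 971 − 948 = 23.
So a = 23, b = 948, c = 253, d = 2672.
RR = [a/(a+b)] / [c/(c+d)] = (23/971) / (253/2925) = 0.02369/0.08650 = 0.27385

0.274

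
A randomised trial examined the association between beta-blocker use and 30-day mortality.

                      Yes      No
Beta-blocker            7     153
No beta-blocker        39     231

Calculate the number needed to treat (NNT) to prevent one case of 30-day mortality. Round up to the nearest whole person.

10

Risk in treated group = 7/160 = 0.04375; risk in control = 39/270 = 0.14444.
Absolute risk reduction = 0.14444 − 0.04375 = 0.10069
NNT = 1 / ARR = 1 / 0.10069 = 9.931 → round up → 10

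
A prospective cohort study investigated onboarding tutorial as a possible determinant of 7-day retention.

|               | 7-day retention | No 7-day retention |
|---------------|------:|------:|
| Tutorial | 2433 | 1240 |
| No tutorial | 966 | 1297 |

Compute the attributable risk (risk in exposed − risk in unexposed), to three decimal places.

0.236

Cells: a = 2433, b = 1240, c = 966, d = 1297.
Risk in exposed = 2433/3673 = 0.662401; risk in unexposed = 966/2263 = 0.426867.
Risk difference = 0.662401 − 0.426867 = 0.235534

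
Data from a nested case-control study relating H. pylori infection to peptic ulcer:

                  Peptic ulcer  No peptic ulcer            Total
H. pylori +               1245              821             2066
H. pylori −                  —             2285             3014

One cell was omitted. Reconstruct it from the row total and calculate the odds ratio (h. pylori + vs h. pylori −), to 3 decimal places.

The missing cell is in the unexposed row: 3014 − 2285 = 729.
So a = 1245, b = 821, c = 729, d = 2285.
OR = (a·d)/(b·c) = (1245 × 2285) / (821 × 729) = 2844825 / 598509 = 4.75319

4.753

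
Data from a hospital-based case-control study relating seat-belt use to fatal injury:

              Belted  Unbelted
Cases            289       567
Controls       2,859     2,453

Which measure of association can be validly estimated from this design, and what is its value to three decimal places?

0.437

Reading the table with exposure as columns: a = 289 (Belted, case), b = 2859 (Belted, non-case), c = 567 (Unbelted, case), d = 2453.
This is a hospital-based case-control study: participants were sampled on outcome status, so risks in the source population cannot be estimated directly — relative risk is not valid here. The odds ratio is the appropriate measure.
OR = (a·d)/(b·c) = (289 × 2453) / (2859 × 567) = 708917 / 1621053 = 0.43732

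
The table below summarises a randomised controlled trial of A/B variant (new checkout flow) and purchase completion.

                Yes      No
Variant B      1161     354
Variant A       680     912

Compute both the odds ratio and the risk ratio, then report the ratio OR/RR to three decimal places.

2.452

Cells: a = 1161, b = 354, c = 680, d = 912.
OR = (1161·912)/(354·680) = 1058832/240720 = 4.39860
Risk in exposed = 1161/1515 = 0.76634; risk in unexposed = 680/1592 = 0.42714; RR = 1.79413
OR/RR = 4.39860 / 1.79413 = 2.45167
The outcome is not rare, so the OR lies further from 1 than the RR.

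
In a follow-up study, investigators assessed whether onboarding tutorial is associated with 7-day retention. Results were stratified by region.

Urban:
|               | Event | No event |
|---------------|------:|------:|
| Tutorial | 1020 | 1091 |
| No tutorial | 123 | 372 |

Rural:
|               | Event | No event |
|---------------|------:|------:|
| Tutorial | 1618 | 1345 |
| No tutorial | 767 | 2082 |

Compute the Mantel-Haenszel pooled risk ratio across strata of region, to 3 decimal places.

RR_MH = Σ(aᵢ·n₀ᵢ/nᵢ) / Σ(cᵢ·n₁ᵢ/nᵢ), with n₁ᵢ = aᵢ+bᵢ (exposed), n₀ᵢ = cᵢ+dᵢ (unexposed), nᵢ = n₁ᵢ+n₀ᵢ.
Stratum 1 (Urban): n₁ = 2111, n₀ = 495, n = 2606; a·n₀/n = 1020·495/2606 = 193.7452; c·n₁/n = 123·2111/2606 = 99.6366
Stratum 2 (Rural): n₁ = 2963, n₀ = 2849, n = 5812; a·n₀/n = 1618·2849/5812 = 793.1318; c·n₁/n = 767·2963/5812 = 391.0222
RR_MH = (193.7452 + 793.1318) / (99.6366 + 391.0222) = 986.8770 / 490.6588 = 2.01133

2.011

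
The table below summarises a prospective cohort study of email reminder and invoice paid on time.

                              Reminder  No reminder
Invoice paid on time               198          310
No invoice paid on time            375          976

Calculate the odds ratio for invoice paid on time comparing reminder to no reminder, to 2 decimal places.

Reading the table with exposure as columns: a = 198 (Reminder, case), b = 375 (Reminder, non-case), c = 310 (No reminder, case), d = 976.
OR = (a·d)/(b·c) = (198 × 976) / (375 × 310) = 193248 / 116250 = 1.66235
The odds of invoice paid on time are about 1.66 times as high in the reminder group.

1.66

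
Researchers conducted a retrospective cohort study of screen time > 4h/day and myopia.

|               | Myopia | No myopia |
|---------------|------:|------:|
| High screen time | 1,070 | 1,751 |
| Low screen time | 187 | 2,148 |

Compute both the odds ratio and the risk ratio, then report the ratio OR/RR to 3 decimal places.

1.482

Cells: a = 1070, b = 1751, c = 187, d = 2148.
OR = (1070·2148)/(1751·187) = 2298360/327437 = 7.01924
Risk in exposed = 1070/2821 = 0.37930; risk in unexposed = 187/2335 = 0.08009; RR = 4.73616
OR/RR = 7.01924 / 4.73616 = 1.48206
The outcome is not rare, so the OR lies further from 1 than the RR.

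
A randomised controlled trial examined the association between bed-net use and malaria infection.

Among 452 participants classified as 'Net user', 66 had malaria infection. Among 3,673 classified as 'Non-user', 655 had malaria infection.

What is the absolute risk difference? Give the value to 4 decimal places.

From the description: a = 66, b = 386, c = 655, d = 3018.
Risk in exposed = 66/452 = 0.146018; risk in unexposed = 655/3673 = 0.178328.
Risk difference = 0.146018 − 0.178328 = -0.032311

-0.0323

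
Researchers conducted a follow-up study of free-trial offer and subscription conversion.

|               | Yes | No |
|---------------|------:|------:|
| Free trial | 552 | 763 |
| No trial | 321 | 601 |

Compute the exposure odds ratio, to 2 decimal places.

1.35

Cells: a = 552, b = 763, c = 321, d = 601.
OR = (a·d)/(b·c) = (552 × 601) / (763 × 321) = 331752 / 244923 = 1.35452
The odds of subscription conversion are about 1.35 times as high in the free trial group.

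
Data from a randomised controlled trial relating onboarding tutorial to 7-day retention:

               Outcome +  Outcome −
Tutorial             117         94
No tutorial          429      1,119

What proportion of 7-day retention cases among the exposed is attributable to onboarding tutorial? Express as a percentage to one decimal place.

Cells: a = 117, b = 94, c = 429, d = 1119.
Risk in exposed = 117/211 = 0.55450; risk in unexposed = 429/1548 = 0.27713.
RR = 0.55450/0.27713 = 2.00086
AR% = (RR − 1)/RR × 100 = (2.00086 − 1)/2.00086 × 100 = 50.0215%

50.0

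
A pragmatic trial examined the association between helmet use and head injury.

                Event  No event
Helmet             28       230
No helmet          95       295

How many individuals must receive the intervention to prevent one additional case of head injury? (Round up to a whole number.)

8

Risk in treated group = 28/258 = 0.10853; risk in control = 95/390 = 0.24359.
Absolute risk reduction = 0.24359 − 0.10853 = 0.13506
NNT = 1 / ARR = 1 / 0.13506 = 7.404 → round up → 8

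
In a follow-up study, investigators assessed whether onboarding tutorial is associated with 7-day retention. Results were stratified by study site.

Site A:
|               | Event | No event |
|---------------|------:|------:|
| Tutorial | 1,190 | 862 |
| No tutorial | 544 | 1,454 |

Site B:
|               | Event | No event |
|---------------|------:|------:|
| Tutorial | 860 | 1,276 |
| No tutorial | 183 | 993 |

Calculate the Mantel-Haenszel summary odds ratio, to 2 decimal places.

3.68

OR_MH = Σ(aᵢdᵢ/nᵢ) / Σ(bᵢcᵢ/nᵢ), where nᵢ is the stratum total.
Stratum 1 (Site A): n = 4050; a·d/n = 1190·1454/4050 = 427.2247; b·c/n = 862·544/4050 = 115.7847
Stratum 2 (Site B): n = 3312; a·d/n = 860·993/3312 = 257.8442; b·c/n = 1276·183/3312 = 70.5036
OR_MH = (427.2247 + 257.8442) / (115.7847 + 70.5036) = 685.0689 / 186.2883 = 3.67747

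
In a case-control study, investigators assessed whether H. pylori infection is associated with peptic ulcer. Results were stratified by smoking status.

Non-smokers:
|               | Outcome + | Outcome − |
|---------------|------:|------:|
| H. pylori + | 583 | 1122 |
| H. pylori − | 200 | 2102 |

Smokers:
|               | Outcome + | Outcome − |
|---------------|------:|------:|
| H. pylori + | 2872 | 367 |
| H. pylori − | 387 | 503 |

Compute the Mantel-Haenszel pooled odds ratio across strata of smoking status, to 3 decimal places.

7.253

OR_MH = Σ(aᵢdᵢ/nᵢ) / Σ(bᵢcᵢ/nᵢ), where nᵢ is the stratum total.
Stratum 1 (Non-smokers): n = 4007; a·d/n = 583·2102/4007 = 305.8313; b·c/n = 1122·200/4007 = 56.0020
Stratum 2 (Smokers): n = 4129; a·d/n = 2872·503/4129 = 349.8707; b·c/n = 367·387/4129 = 34.3979
OR_MH = (305.8313 + 349.8707) / (56.0020 + 34.3979) = 655.7020 / 90.3999 = 7.25335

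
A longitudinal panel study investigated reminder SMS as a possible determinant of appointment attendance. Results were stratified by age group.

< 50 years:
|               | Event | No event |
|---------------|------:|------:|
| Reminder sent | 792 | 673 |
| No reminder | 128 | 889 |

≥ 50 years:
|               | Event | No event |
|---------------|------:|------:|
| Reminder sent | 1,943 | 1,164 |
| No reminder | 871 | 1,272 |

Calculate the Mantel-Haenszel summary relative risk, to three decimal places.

RR_MH = Σ(aᵢ·n₀ᵢ/nᵢ) / Σ(cᵢ·n₁ᵢ/nᵢ), with n₁ᵢ = aᵢ+bᵢ (exposed), n₀ᵢ = cᵢ+dᵢ (unexposed), nᵢ = n₁ᵢ+n₀ᵢ.
Stratum 1 (< 50 years): n₁ = 1465, n₀ = 1017, n = 2482; a·n₀/n = 792·1017/2482 = 324.5222; c·n₁/n = 128·1465/2482 = 75.5520
Stratum 2 (≥ 50 years): n₁ = 3107, n₀ = 2143, n = 5250; a·n₀/n = 1943·2143/5250 = 793.1141; c·n₁/n = 871·3107/5250 = 515.4661
RR_MH = (324.5222 + 793.1141) / (75.5520 + 515.4661) = 1117.6363 / 591.0181 = 1.89104

1.891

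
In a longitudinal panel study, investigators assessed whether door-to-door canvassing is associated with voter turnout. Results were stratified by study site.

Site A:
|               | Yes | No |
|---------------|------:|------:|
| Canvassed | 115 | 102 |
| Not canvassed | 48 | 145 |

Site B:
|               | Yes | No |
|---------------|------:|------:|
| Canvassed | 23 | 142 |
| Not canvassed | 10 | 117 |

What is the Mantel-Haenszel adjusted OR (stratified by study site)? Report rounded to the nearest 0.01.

OR_MH = Σ(aᵢdᵢ/nᵢ) / Σ(bᵢcᵢ/nᵢ), where nᵢ is the stratum total.
Stratum 1 (Site A): n = 410; a·d/n = 115·145/410 = 40.6707; b·c/n = 102·48/410 = 11.9415
Stratum 2 (Site B): n = 292; a·d/n = 23·117/292 = 9.2158; b·c/n = 142·10/292 = 4.8630
OR_MH = (40.6707 + 9.2158) / (11.9415 + 4.8630) = 49.8865 / 16.8045 = 2.96864

2.97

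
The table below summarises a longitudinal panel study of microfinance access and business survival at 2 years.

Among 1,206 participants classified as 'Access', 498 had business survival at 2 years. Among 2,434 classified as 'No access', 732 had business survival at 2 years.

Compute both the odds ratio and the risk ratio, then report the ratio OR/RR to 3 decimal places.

1.191

From the description: a = 498, b = 708, c = 732, d = 1702.
OR = (498·1702)/(708·732) = 847596/518256 = 1.63548
Risk in exposed = 498/1206 = 0.41294; risk in unexposed = 732/2434 = 0.30074; RR = 1.37307
OR/RR = 1.63548 / 1.37307 = 1.19111
The outcome is not rare, so the OR lies further from 1 than the RR.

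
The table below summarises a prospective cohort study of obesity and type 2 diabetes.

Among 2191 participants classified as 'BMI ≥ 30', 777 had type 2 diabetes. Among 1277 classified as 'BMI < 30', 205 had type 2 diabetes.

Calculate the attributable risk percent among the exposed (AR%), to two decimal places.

From the description: a = 777, b = 1414, c = 205, d = 1072.
Risk in exposed = 777/2191 = 0.35463; risk in unexposed = 205/1277 = 0.16053.
RR = 0.35463/0.16053 = 2.20910
AR% = (RR − 1)/RR × 100 = (2.20910 − 1)/2.20910 × 100 = 54.7327%

54.73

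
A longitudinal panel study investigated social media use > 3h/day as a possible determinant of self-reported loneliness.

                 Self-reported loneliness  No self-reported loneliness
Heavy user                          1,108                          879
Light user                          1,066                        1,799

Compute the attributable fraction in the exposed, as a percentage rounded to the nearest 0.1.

Cells: a = 1108, b = 879, c = 1066, d = 1799.
Risk in exposed = 1108/1987 = 0.55762; risk in unexposed = 1066/2865 = 0.37208.
RR = 0.55762/0.37208 = 1.49868
AR% = (RR − 1)/RR × 100 = (1.49868 − 1)/1.49868 × 100 = 33.2747%

33.3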